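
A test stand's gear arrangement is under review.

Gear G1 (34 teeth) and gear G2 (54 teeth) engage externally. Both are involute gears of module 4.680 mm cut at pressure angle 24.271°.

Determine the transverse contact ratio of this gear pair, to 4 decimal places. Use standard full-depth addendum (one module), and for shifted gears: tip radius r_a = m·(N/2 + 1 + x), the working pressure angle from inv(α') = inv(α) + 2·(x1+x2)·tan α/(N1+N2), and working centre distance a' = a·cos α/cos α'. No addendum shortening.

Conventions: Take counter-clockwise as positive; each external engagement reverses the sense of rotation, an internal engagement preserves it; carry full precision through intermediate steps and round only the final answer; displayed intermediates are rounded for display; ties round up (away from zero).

1.5426

class = single-mesh tooth geometry [involute pair 34T × 54T, m = 4.680]
base radii: r_b1 = 72.527807, r_b2 = 115.191222
tip radii: r_a1 = 84.240000, r_a2 = 131.040000
no profile shift: α' = α, a' = a
action lengths: √(r_a1²−r_b1²) = 42.849678, √(r_a2²−r_b2²) = 62.469704
base pitch p_b = π·m·cos α = 13.403107
CR = (42.849678 + 62.469704 − 205.920000·sin 24.27100°)/13.403107 = 1.542579
contact ratio ≈ 1.5426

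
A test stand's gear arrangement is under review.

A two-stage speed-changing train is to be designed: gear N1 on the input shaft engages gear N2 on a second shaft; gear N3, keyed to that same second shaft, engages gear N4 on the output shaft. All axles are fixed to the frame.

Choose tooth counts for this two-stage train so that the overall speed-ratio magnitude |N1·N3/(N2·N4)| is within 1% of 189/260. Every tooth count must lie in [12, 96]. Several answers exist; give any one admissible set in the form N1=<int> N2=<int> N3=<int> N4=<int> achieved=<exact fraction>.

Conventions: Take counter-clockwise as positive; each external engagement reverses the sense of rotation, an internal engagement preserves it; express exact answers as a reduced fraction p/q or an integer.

N1=14 N2=13 N3=27 N4=40 achieved=189/260

topology: fixed-axis compound train — 2 stages, target 189/260
target = 189/260 in lowest terms: an exact hit needs N1·N3 = k·189 and N2·N4 = k·260 for one integer k, every count in [12, 96]; additionally prefer no 1:1 stage (N1 ≠ N2, N3 ≠ N4)
k = 1: no 1:1-free in-range split of k·189 and k·260 into factor pairs; take k = 2
k = 2: N1·N3 = 378 = 14·27, N2·N4 = 520 = 13·40
achieved = 14·27/(13·40) = 189/260; |achieved − target| = 0 ≤ 189/26000 ✓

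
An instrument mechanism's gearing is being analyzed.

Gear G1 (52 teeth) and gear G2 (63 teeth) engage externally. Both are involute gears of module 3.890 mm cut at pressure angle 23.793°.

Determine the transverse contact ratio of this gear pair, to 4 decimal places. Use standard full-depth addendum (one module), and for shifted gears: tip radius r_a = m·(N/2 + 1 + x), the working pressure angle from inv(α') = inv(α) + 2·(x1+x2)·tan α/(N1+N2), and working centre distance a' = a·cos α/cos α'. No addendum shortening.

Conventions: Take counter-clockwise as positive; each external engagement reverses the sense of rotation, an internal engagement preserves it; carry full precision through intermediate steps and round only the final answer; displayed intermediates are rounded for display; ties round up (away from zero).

1.5958

topology: single-mesh involute geometry — m = 3.890, 52T/63T pair
base radii: r_b1 = 92.544007, r_b2 = 112.120623
tip radii: r_a1 = 105.030000, r_a2 = 126.425000
no profile shift: α' = α, a' = a
action lengths: √(r_a1²−r_b1²) = 49.667975, √(r_a2²−r_b2²) = 58.414437
base pitch p_b = π·m·cos α = 11.182137
CR = (49.667975 + 58.414437 − 223.675000·sin 23.79300°)/11.182137 = 1.595797
contact ratio ≈ 1.5958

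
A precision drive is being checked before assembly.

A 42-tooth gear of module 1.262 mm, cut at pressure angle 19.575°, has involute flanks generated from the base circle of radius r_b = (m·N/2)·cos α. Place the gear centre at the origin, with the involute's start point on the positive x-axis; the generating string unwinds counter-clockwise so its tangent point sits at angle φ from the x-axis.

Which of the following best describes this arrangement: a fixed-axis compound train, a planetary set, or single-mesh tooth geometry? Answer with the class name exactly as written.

single-mesh tooth geometry

recognized (one wheel, involute flank): single-mesh tooth geometry, m = 1.262, N = 42
classification: single-mesh tooth geometry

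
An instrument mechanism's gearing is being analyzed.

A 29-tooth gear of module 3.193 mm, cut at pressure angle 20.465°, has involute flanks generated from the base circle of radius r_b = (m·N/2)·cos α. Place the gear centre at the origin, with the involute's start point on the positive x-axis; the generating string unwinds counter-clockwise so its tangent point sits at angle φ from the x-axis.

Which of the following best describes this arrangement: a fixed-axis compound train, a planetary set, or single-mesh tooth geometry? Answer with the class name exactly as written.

recognized (one wheel, involute flank): single-mesh tooth geometry, m = 3.193, N = 29
classification: single-mesh tooth geometry

single-mesh tooth geometry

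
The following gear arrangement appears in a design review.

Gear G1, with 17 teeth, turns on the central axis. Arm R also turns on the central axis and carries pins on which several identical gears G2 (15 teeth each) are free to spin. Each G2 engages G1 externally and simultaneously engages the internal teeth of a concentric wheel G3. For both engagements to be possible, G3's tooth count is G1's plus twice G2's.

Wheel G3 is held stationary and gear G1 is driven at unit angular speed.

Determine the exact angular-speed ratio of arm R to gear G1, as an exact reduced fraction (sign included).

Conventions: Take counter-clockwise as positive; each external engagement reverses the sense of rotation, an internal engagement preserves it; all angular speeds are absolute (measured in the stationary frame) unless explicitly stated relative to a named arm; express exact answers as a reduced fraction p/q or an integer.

17/64

class = planetary set [G3 = 17+2·15 = 47; Willis about the carrier]
ring teeth: 17 + 2·15 = 47
17(ω_sun−ω_arm) = −47(ω_ring−ω_arm),  ω_ring = 0, ω_sun = 1
17(1−ω_arm) = −47(0−ω_arm)  ⇒  64·ω_arm = 17  ⇒  ω_arm = 17/64
ω_out/ω_in = 17/64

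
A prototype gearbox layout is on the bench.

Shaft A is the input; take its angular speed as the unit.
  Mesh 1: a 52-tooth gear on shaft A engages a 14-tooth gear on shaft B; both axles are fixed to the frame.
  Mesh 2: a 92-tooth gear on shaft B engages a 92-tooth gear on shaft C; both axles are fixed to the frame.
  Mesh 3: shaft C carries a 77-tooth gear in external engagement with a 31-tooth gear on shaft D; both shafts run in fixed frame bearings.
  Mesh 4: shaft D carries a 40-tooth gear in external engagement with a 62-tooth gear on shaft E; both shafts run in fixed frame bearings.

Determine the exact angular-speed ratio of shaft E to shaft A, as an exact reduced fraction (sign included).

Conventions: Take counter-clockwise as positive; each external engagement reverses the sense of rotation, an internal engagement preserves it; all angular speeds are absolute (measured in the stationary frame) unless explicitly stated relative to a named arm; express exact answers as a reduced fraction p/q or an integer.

class = fixed-axis compound train [4 meshes; 4 ratios multiply, 4 sense flips]
mesh 1 [52T→14T]: running ratio 26/7, sense −
mesh 2 [92T→92T]: running ratio 26/7, sense +
mesh 3 [77T→31T]: running ratio 286/31, sense −
mesh 4 [40T→62T]: running ratio 5720/961, sense +
ω_out/ω_in = 5720/961

5720/961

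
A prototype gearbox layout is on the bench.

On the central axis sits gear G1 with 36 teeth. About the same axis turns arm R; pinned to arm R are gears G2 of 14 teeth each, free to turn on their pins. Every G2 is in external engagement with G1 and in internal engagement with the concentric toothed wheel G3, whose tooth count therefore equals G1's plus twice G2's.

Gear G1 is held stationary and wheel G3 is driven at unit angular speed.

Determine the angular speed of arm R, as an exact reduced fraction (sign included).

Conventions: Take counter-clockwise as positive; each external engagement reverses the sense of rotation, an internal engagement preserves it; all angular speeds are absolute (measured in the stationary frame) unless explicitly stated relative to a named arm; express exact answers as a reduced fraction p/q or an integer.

16/25

recognized (axles ride arm R): planetary set, 36/14/64 teeth
ring teeth: 36 + 2·14 = 64
36(ω_sun−ω_arm) = −64(ω_ring−ω_arm),  ω_sun = 0, ω_ring = 1
36(0−ω_arm) = −64(1−ω_arm)  ⇒  100·ω_arm = 64  ⇒  ω_arm = 16/25
exact speed ratio = 16/25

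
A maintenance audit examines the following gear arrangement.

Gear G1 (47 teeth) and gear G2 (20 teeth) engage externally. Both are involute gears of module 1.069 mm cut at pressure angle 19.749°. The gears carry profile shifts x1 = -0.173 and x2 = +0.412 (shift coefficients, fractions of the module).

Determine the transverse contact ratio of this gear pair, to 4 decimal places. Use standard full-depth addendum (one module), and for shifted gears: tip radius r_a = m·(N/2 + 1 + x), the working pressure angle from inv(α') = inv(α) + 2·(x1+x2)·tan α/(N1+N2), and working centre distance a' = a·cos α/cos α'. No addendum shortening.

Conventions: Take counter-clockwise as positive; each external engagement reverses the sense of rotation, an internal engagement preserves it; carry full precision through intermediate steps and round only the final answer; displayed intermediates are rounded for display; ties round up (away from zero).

single-mesh involute tooth geometry (47T engaging 20T at module 1.069)
base radii: r_b1 = 23.643901, r_b2 = 10.061235
tip radii: r_a1 = 26.005563, r_a2 = 12.199428
inv(α') = inv(19.749°) + 2·(-0.173+0.412)·tan α/(47+20) = 0.01689325  ⇒  α' = 20.82275°
a' = a·cos α / cos α' = 35.8115·cos 19.749°/cos 20.82275° = 36.060439
action lengths: √(r_a1²−r_b1²) = 10.828446, √(r_a2²−r_b2²) = 6.899101
base pitch p_b = π·m·cos α = 3.160830
CR = (10.828446 + 6.899101 − 36.060439·sin 20.82275°)/3.160830 = 1.553025
contact ratio ≈ 1.5530

1.5530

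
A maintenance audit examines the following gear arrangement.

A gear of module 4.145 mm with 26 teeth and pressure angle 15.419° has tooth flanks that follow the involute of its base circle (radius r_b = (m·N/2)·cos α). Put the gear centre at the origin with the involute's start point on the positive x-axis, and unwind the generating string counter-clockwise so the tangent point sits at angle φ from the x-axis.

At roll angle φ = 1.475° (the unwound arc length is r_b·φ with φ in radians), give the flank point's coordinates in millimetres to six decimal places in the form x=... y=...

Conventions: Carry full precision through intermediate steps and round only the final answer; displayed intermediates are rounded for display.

recognized (one wheel, involute flank): single-mesh tooth geometry, m = 4.145, N = 26
pitch radius r_p = m·N/2 = 4.145·26/2 = 53.885000
base radius r_b = r_p·cos α = 53.885000·cos 15.419° = 51.945533
roll angle φ = 1.475° = 0.02574361 rad
x = r_b·(cos φ + φ·sin φ) = 51.962743
y = r_b·(sin φ − φ·cos φ) = 0.000295

x=51.962743 y=0.000295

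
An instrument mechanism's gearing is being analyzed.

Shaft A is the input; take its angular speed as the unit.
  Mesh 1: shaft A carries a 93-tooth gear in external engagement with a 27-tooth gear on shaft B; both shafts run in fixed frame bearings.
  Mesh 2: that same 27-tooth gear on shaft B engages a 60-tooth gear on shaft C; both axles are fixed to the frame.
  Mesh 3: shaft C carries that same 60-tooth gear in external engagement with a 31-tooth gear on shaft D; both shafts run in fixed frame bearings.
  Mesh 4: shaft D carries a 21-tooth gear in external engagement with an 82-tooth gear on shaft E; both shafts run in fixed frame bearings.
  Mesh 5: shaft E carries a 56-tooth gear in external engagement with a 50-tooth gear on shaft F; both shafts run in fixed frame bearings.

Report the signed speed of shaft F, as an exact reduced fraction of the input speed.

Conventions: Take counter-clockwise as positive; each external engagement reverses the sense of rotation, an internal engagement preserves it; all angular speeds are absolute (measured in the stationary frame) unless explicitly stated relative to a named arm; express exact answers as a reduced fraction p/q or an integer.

5-mesh fixed-axis compound train (all bearings frame-fixed)
mesh 1 [93T→27T]: |ω|/ω_in = 1×93/27 = 31/9, sense flips to −
mesh 2 [27T→60T]: |ω|/ω_in = (31/9)×27/60 = 31/20, sense flips to +
mesh 3 [60T→31T]: |ω|/ω_in = (31/20)×60/31 = 3, sense flips to −
mesh 4 [21T→82T]: |ω|/ω_in = 3×21/82 = 63/82, sense flips to +
mesh 5 [56T→50T]: |ω|/ω_in = (63/82)×56/50 = 882/1025, sense flips to −
signed output speed (× input speed) = -882/1025

-882/1025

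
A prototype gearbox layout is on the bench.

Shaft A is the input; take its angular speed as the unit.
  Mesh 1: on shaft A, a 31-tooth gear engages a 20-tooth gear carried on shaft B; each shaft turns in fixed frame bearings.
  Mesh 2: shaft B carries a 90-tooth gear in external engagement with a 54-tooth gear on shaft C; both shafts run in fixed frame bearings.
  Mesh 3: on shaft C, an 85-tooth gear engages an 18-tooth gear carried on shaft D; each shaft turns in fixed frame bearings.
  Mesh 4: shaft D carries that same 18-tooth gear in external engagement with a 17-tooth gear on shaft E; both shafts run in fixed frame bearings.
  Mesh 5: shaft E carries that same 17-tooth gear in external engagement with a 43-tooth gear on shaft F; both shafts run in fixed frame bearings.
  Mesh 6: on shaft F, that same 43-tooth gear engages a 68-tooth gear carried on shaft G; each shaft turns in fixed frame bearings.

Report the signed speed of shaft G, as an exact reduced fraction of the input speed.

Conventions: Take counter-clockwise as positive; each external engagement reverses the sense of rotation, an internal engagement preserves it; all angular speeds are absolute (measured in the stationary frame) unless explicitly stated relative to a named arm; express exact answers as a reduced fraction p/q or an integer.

6-mesh fixed-axis compound train (all bearings frame-fixed)
mesh 1 [31T→20T]: |ω|/ω_in = 1×31/20 = 31/20, sense flips to −
mesh 2 [90T→54T]: |ω|/ω_in = (31/20)×90/54 = 31/12, sense flips to +
mesh 3 [85T→18T]: |ω|/ω_in = (31/12)×85/18 = 2635/216, sense flips to −
mesh 4 [18T→17T]: |ω|/ω_in = (2635/216)×18/17 = 155/12, sense flips to +
mesh 5 [17T→43T]: |ω|/ω_in = (155/12)×17/43 = 2635/516, sense flips to −
mesh 6 [43T→68T]: |ω|/ω_in = (2635/516)×43/68 = 155/48, sense flips to +
signed output speed (× input speed) = 155/48

155/48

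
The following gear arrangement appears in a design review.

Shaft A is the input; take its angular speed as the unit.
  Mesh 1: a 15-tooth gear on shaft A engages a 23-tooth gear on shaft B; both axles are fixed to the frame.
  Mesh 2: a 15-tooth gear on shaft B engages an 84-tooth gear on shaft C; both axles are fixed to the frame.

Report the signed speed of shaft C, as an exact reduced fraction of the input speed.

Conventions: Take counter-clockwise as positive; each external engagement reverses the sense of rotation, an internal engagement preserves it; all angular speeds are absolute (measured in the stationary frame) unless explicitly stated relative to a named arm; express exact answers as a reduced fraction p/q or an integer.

2-mesh fixed-axis compound train (all bearings frame-fixed)
mesh 1 [15T→23T]: |ω|/ω_in = 1×15/23 = 15/23, sense flips to −
mesh 2 [15T→84T]: |ω|/ω_in = (15/23)×15/84 = 75/644, sense flips to +
signed output speed (× input speed) = 75/644

75/644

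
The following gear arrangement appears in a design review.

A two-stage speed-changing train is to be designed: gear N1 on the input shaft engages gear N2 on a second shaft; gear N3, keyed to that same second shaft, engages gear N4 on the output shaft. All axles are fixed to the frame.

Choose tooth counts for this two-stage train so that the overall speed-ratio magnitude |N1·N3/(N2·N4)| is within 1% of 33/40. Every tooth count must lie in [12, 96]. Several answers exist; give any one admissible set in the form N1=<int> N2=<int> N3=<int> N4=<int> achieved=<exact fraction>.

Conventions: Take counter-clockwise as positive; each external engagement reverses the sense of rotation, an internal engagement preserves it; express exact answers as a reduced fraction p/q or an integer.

topology: fixed-axis compound train — 2 stages, target 33/40
target = 33/40 in lowest terms: an exact hit needs N1·N3 = k·33 and N2·N4 = k·40 for one integer k, every count in [12, 96]; additionally prefer no 1:1 stage (N1 ≠ N2, N3 ≠ N4)
k = 1…7: no 1:1-free in-range split of k·33 and k·40 into factor pairs; take k = 8
k = 8: N1·N3 = 264 = 12·22, N2·N4 = 320 = 16·20
achieved = 12·22/(16·20) = 33/40; |achieved − target| = 0 ≤ 33/4000 ✓

N1=12 N2=16 N3=22 N4=20 achieved=33/40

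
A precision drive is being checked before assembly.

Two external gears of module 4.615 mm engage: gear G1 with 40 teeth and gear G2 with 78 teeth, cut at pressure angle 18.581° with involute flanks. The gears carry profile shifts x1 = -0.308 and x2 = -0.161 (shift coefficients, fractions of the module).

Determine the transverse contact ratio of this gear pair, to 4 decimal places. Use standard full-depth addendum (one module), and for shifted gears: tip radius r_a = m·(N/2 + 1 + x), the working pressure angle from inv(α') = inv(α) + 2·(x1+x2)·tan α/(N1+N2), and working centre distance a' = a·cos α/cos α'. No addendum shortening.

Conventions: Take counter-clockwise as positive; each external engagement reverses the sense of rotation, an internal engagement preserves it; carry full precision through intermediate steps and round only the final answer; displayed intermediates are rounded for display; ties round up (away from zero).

1.9932

recognized (one external pair, fixed centres): single-mesh tooth geometry, m = 4.615, N1 = 40, N2 = 78
base radii: r_b1 = 87.488782, r_b2 = 170.603125
tip radii: r_a1 = 95.493580, r_a2 = 183.856985
inv(α') = inv(18.581°) + 2·(-0.308-0.161)·tan α/(40+78) = 0.00919617  ⇒  α' = 17.10442°
a' = a·cos α / cos α' = 272.2850·cos 18.581°/cos 17.10442° = 270.035490
action lengths: √(r_a1²−r_b1²) = 38.271880, √(r_a2²−r_b2²) = 68.541700
base pitch p_b = π·m·cos α = 13.742706
CR = (38.271880 + 68.541700 − 270.035490·sin 17.10442°)/13.742706 = 1.993228
contact ratio ≈ 1.9932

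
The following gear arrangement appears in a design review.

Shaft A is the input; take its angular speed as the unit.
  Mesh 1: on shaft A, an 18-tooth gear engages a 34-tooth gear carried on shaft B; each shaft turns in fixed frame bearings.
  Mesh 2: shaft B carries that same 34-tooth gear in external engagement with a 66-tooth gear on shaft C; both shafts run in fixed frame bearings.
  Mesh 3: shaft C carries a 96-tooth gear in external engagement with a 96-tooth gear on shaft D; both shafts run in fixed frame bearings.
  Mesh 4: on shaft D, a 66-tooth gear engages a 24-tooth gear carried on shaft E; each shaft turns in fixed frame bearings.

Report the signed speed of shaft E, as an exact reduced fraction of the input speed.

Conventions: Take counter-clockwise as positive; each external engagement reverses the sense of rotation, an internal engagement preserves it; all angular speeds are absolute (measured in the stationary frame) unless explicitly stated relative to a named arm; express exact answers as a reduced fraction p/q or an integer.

3/4

4-mesh fixed-axis compound train (all bearings frame-fixed)
mesh 1 [18T→34T]: |ω|/ω_in = 1×18/34 = 9/17, sense flips to −
mesh 2 [34T→66T]: |ω|/ω_in = (9/17)×34/66 = 3/11, sense flips to +
mesh 3 [96T→96T]: |ω|/ω_in = (3/11)×96/96 = 3/11, sense flips to −
mesh 4 [66T→24T]: |ω|/ω_in = (3/11)×66/24 = 3/4, sense flips to +
signed output speed (× input speed) = 3/4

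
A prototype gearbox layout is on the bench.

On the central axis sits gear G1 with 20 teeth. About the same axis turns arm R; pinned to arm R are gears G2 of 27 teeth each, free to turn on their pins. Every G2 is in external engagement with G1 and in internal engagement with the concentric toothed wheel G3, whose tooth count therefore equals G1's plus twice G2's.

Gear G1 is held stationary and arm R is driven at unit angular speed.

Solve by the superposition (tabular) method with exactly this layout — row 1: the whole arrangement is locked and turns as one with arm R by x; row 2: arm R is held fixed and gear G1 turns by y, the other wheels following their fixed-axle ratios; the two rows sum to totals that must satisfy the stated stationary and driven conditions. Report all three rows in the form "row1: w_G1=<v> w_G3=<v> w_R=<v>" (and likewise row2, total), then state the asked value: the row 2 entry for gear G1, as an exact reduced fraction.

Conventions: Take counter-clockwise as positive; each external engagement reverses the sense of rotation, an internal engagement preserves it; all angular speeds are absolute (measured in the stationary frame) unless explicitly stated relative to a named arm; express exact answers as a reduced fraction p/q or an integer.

row1: w_G1=1 w_G3=1 w_R=1
row2: w_G1=-1 w_G3=10/37 w_R=0
total: w_G1=0 w_G3=47/37 w_R=1
asked value: -1

recognized (axles ride arm R): planetary set, 20/27/74 teeth
row 1 — lock + rotate with arm: ω_sun = ω_ring = ω_arm = x
row 2 — arm fixed, fixed-axis ratios: sun y, ring −(20/74)·y, arm 0
boundary: total ω_sun = x + y = 0 and total ω_arm = x = 1  ⇒  y = -1, x = 1
row 2 ring = −(20/74)·(-1) = 10/37
totals (row 1 + row 2): sun 1 + (-1) = 0, ring 1 + 10/37 = 47/37, arm 1 + 0 = 1
asked cell (row2, sun) = -1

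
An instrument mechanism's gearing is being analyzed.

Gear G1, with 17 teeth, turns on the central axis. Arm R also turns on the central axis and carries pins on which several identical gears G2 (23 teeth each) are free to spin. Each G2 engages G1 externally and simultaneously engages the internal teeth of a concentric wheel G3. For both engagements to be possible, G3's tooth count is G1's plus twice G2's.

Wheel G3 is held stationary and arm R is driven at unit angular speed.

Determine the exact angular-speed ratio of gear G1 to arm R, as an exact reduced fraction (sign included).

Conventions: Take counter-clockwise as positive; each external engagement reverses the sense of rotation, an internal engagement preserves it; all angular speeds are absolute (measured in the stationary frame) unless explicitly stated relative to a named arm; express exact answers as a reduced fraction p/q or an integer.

80/17

planetary set (17T centre, 23T on arm, 63T internal) — Willis relation
ring teeth: 17 + 2·23 = 63
17(ω_sun−ω_arm) = −63(ω_ring−ω_arm),  ω_ring = 0, ω_arm = 1
ω_sun = 1 − (63/17)(0−1) = 80/17
ω_out/ω_in = 80/17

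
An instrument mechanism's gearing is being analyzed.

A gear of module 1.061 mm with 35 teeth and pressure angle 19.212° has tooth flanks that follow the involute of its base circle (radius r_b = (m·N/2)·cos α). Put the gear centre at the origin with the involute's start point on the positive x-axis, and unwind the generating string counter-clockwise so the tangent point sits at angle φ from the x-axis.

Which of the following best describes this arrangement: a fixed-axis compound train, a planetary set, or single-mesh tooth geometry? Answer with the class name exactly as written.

single-mesh tooth geometry

single-mesh involute tooth geometry (35T wheel at module 1.061)
classification: single-mesh tooth geometry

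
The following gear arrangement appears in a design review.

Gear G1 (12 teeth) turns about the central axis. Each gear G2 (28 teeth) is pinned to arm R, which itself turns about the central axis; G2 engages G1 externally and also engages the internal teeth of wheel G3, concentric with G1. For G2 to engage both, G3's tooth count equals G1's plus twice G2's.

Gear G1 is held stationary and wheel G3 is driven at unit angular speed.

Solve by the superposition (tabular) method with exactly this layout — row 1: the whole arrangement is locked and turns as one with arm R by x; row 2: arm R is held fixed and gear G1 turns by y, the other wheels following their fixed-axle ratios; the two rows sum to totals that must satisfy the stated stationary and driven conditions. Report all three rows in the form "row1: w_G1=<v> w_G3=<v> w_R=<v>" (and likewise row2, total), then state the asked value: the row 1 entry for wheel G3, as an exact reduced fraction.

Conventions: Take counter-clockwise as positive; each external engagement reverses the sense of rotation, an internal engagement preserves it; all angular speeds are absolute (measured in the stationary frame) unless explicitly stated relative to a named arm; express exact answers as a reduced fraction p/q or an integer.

row1: w_G1=17/20 w_G3=17/20 w_R=17/20
row2: w_G1=-17/20 w_G3=3/20 w_R=0
total: w_G1=0 w_G3=1 w_R=17/20
asked value: 17/20

recognized (axles ride arm R): planetary set, 12/28/68 teeth
row 1 (train locked, turned with arm): all members turn x
superposition row 2 [arm held]: sun y, ring −(12/68)·y, arm 0
boundary: total ω_sun = x + y = 0 and total ω_ring = x − (12/68)·y = 1  ⇒  y = -17/20, x = 17/20
row 2 ring = −(12/68)·(-17/20) = 3/20
totals (row 1 + row 2): sun 17/20 + (-17/20) = 0, ring 17/20 + 3/20 = 1, arm 17/20 + 0 = 17/20
asked cell (row1, ring) = 17/20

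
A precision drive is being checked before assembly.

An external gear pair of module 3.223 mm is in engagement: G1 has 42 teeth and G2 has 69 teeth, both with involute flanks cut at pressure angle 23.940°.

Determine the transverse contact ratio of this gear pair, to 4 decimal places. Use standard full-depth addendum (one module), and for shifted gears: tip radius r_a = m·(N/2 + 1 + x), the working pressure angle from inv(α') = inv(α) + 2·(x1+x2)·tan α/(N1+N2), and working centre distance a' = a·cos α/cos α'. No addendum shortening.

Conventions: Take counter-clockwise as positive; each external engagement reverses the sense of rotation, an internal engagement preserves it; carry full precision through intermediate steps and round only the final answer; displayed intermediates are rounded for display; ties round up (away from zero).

single-mesh involute tooth geometry (42T engaging 69T at module 3.223)
base radii: r_b1 = 61.860292, r_b2 = 101.627622
tip radii: r_a1 = 70.906000, r_a2 = 114.416500
no profile shift: α' = α, a' = a
action lengths: √(r_a1²−r_b1²) = 34.654944, √(r_a2²−r_b2²) = 52.563884
base pitch p_b = π·m·cos α = 9.254278
CR = (34.654944 + 52.563884 − 178.876500·sin 23.94000°)/9.254278 = 1.581362
contact ratio ≈ 1.5814

1.5814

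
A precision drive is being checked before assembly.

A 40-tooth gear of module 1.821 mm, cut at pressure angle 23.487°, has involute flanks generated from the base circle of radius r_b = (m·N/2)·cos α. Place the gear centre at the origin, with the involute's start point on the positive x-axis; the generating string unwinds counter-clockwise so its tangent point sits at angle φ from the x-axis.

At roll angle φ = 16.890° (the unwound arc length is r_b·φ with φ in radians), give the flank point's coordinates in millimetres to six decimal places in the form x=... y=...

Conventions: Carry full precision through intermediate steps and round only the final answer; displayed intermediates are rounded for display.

x=34.822569 y=0.282749

topology: single-mesh involute geometry — m = 1.821, N = 40
pitch radius r_p = m·N/2 = 1.821·40/2 = 36.420000
base radius r_b = r_p·cos α = 36.420000·cos 23.487° = 33.402622
roll angle φ = 16.890° = 0.29478611 rad
x = r_b·(cos φ + φ·sin φ) = 34.822569
y = r_b·(sin φ − φ·cos φ) = 0.282749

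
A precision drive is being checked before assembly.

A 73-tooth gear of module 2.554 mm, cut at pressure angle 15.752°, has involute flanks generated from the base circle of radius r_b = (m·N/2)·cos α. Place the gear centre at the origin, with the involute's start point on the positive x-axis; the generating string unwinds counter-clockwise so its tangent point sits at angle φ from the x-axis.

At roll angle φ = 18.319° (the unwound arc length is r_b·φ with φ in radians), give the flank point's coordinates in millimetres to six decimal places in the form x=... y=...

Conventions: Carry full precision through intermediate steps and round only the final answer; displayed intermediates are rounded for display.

x=94.189457 y=0.967520

single-mesh involute tooth geometry (73T wheel at module 2.554)
pitch radius r_p = m·N/2 = 2.554·73/2 = 93.221000
base radius r_b = r_p·cos α = 93.221000·cos 15.752° = 89.720156
roll angle φ = 18.319° = 0.31972687 rad
x = r_b·(cos φ + φ·sin φ) = 94.189457
y = r_b·(sin φ − φ·cos φ) = 0.967520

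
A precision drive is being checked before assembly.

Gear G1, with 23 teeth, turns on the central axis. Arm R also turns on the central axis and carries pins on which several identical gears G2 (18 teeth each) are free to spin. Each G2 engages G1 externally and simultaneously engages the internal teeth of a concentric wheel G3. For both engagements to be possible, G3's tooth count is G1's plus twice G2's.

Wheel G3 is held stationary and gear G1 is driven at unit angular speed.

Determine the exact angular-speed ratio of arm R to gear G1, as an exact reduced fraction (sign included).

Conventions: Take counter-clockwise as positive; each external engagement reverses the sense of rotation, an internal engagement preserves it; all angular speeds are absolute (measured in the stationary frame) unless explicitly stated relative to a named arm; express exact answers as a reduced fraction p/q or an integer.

recognized (axles ride arm R): planetary set, 23/18/59 teeth
ring teeth: 23 + 2·18 = 59
23(ω_sun−ω_arm) = −59(ω_ring−ω_arm),  ω_ring = 0, ω_sun = 1
23(1−ω_arm) = −59(0−ω_arm)  ⇒  82·ω_arm = 23  ⇒  ω_arm = 23/82
ω_out/ω_in = 23/82

23/82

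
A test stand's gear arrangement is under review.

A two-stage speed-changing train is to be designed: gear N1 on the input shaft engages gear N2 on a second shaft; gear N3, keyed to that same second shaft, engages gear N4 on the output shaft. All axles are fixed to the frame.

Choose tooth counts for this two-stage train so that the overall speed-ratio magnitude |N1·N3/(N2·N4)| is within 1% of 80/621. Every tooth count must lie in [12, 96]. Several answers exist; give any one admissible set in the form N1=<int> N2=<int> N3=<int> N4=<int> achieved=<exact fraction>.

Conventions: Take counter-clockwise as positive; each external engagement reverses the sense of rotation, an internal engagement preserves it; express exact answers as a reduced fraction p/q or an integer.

2-stage fixed-axis compound train for ratio 80/621
target = 80/621 in lowest terms: an exact hit needs N1·N3 = k·80 and N2·N4 = k·621 for one integer k, every count in [12, 96]; additionally prefer no 1:1 stage (N1 ≠ N2, N3 ≠ N4)
k = 1…2: no 1:1-free in-range split of k·80 and k·621 into factor pairs; take k = 3
k = 3: N1·N3 = 240 = 12·20, N2·N4 = 1863 = 23·81
achieved = 12·20/(23·81) = 80/621; |achieved − target| = 0 ≤ 4/3105 ✓

N1=12 N2=23 N3=20 N4=81 achieved=80/621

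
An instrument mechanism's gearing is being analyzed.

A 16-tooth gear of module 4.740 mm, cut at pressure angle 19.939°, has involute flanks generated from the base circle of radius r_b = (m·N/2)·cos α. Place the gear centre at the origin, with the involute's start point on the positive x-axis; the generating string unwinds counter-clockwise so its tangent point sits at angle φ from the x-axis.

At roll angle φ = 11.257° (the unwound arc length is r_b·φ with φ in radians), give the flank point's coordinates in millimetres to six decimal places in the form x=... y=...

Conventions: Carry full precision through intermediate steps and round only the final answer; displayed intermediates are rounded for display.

x=36.328313 y=0.089768

topology: single-mesh involute geometry — m = 4.740, N = 16
pitch radius r_p = m·N/2 = 4.740·16/2 = 37.920000
base radius r_b = r_p·cos α = 37.920000·cos 19.939° = 35.646932
roll angle φ = 11.257° = 0.19647171 rad
x = r_b·(cos φ + φ·sin φ) = 36.328313
y = r_b·(sin φ − φ·cos φ) = 0.089768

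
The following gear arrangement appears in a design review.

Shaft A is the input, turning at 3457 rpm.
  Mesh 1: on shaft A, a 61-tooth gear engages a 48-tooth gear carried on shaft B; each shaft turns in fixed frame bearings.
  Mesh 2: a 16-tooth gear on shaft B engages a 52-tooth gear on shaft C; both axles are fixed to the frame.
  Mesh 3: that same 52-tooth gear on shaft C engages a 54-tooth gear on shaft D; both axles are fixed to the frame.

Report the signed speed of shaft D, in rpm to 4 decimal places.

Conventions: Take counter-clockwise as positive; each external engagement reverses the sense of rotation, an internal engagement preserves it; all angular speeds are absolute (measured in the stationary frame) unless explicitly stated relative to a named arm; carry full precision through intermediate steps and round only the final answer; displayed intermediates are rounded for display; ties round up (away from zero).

-1301.7099 rpm

3-mesh fixed-axis compound train (all bearings frame-fixed)
mesh 1 [61T→48T]: ω = 3457.0000×61/48 = 4393.2708 rpm, sense flips to −
mesh 2 [16T→52T]: ω = 4393.2708×16/52 = 1351.7756 rpm, sense flips to +
mesh 3 [52T→54T]: ω = 1351.7756×52/54 = 1301.7099 rpm, sense flips to −
signed output speed = -1301.7099 rpm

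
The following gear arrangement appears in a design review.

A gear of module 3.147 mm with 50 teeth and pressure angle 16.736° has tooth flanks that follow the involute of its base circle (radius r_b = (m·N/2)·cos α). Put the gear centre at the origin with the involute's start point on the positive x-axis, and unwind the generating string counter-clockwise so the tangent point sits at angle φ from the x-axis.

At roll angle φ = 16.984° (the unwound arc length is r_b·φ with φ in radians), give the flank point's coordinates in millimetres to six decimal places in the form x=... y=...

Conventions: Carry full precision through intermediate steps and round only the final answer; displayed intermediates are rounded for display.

recognized (one wheel, involute flank): single-mesh tooth geometry, m = 3.147, N = 50
pitch radius r_p = m·N/2 = 3.147·50/2 = 78.675000
base radius r_b = r_p·cos α = 78.675000·cos 16.736° = 75.342465
roll angle φ = 16.984° = 0.29642672 rad
x = r_b·(cos φ + φ·sin φ) = 78.580231
y = r_b·(sin φ − φ·cos φ) = 0.648410

x=78.580231 y=0.648410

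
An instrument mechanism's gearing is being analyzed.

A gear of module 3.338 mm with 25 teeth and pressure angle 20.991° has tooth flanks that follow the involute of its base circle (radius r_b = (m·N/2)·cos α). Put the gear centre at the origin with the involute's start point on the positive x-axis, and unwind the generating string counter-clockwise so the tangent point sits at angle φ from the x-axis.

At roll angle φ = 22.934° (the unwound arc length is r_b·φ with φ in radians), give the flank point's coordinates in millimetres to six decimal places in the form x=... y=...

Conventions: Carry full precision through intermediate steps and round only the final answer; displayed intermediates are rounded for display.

topology: single-mesh involute geometry — m = 3.338, N = 25
pitch radius r_p = m·N/2 = 3.338·25/2 = 41.725000
base radius r_b = r_p·cos α = 41.725000·cos 20.991° = 38.955992
roll angle φ = 22.934° = 0.40027381 rad
x = r_b·(cos φ + φ·sin φ) = 41.952846
y = r_b·(sin φ − φ·cos φ) = 0.819503

x=41.952846 y=0.819503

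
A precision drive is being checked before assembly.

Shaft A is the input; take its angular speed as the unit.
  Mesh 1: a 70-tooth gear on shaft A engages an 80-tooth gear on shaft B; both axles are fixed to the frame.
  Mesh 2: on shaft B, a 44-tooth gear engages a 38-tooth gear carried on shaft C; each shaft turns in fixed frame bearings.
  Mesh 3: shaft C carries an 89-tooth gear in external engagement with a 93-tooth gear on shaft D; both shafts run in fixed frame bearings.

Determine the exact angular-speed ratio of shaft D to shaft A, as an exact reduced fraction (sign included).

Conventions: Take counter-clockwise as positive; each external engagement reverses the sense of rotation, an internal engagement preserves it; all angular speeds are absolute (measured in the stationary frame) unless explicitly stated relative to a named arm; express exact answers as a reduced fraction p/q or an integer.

-6853/7068

class = fixed-axis compound train [3 meshes; 3 ratios multiply, 3 sense flips]
mesh 1 [70T→80T]: running ratio 7/8, sense −
mesh 2 [44T→38T]: running ratio 77/76, sense +
mesh 3 [89T→93T]: running ratio 6853/7068, sense −
ω_out/ω_in = -6853/7068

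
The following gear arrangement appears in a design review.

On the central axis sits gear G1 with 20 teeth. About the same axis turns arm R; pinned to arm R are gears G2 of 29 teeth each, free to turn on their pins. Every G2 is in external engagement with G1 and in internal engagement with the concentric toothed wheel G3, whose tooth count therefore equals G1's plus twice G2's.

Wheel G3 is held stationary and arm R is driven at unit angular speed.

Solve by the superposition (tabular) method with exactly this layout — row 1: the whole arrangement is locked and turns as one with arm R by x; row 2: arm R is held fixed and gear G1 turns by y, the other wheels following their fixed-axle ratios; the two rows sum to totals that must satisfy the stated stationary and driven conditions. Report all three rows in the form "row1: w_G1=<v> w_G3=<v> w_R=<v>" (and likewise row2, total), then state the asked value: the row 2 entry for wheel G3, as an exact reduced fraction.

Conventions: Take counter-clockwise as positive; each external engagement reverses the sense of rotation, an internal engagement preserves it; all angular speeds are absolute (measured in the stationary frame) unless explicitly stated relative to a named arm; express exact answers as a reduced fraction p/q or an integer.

row1: w_G1=1 w_G3=1 w_R=1
row2: w_G1=39/10 w_G3=-1 w_R=0
total: w_G1=49/10 w_G3=0 w_R=1
asked value: -1

topology: planetary set — G1 20T / G2 29T / G3 78T, arm = carrier (Willis)
superposition row 1 [locked train]: every member turns x
row 2 (arm held, sun turns y): ω_ring = −(20/78)·y, ω_arm = 0
boundary: total ω_ring = x − (20/78)·y = 0 and total ω_arm = x = 1  ⇒  y = 39/10, x = 1
row 2 ring = −(20/78)·39/10 = -1
totals (row 1 + row 2): sun 1 + 39/10 = 49/10, ring 1 + (-1) = 0, arm 1 + 0 = 1
asked cell (row2, ring) = -1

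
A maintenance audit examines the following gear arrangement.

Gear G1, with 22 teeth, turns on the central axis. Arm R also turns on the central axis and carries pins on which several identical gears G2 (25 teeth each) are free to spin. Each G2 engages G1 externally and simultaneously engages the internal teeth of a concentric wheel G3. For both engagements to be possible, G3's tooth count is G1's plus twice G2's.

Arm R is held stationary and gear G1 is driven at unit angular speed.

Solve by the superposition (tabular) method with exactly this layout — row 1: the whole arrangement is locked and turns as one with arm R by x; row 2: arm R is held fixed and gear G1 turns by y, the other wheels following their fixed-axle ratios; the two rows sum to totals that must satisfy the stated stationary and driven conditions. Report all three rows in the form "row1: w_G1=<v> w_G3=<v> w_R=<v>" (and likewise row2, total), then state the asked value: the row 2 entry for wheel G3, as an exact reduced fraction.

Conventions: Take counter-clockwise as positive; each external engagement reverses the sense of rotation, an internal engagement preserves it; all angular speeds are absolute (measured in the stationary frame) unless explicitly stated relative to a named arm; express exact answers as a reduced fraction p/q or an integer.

row1: w_G1=0 w_G3=0 w_R=0
row2: w_G1=1 w_G3=-11/36 w_R=0
total: w_G1=1 w_G3=-11/36 w_R=0
asked value: -11/36

topology: planetary set — G1 22T / G2 25T / G3 72T, arm = carrier (Willis)
superposition row 1 [locked train]: every member turns x
row 2: sun turns y, ring = −(22/72)·y, arm 0
boundary: total ω_arm = x = 0 and total ω_sun = x + y = 1  ⇒  y = 1, x = 0
row 2 ring = −(22/72)·1 = -11/36
totals (row 1 + row 2): sun 0 + 1 = 1, ring 0 + (-11/36) = -11/36, arm 0 + 0 = 0
asked cell (row2, ring) = -11/36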